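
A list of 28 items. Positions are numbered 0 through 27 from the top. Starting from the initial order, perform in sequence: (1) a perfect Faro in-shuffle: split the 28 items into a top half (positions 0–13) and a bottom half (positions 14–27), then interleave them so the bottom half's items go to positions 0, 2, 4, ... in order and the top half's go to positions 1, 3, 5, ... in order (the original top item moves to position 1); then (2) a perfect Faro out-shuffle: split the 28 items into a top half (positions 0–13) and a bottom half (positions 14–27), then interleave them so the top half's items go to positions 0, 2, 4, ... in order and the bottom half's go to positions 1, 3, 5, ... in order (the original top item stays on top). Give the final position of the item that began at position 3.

14

Track the item from position 3 forward through each operation:
  after op 1 (in-shuffle): 3 → 7
  after op 2 (out-shuffle): 7 → 14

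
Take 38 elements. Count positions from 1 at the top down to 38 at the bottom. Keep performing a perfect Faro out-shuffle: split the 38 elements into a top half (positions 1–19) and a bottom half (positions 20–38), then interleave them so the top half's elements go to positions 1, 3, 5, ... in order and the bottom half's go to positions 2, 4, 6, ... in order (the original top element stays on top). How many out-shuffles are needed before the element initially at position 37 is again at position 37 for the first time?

Follow position 37 under repeated out-shuffles:
37 → 36 → 34 → 30 → 22 → 6 → 11 → 21 → ... → 37 (length 36)
It first returns after 36 out-shuffles.

36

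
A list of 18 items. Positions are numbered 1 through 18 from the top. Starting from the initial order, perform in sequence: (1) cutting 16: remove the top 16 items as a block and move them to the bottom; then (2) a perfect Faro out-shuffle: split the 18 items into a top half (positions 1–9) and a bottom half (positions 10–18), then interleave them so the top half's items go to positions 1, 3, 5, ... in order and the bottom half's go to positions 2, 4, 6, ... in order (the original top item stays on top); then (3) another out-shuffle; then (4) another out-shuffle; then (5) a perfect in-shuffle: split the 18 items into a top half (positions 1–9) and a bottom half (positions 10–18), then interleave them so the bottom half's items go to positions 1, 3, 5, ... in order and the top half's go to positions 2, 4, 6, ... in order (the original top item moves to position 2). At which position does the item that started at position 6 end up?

Track the item from position 6 forward through each operation:
  after op 1 (cut 16): 6 → 8
  after op 2 (out-shuffle): 8 → 15
  after op 3 (out-shuffle): 15 → 12
  after op 4 (out-shuffle): 12 → 6
  after op 5 (in-shuffle): 6 → 12

12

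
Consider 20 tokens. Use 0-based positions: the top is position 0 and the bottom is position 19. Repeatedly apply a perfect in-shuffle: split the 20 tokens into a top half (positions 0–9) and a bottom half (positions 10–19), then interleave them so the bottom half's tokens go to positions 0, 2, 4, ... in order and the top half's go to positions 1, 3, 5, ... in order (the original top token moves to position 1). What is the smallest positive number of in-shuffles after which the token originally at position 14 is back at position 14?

3

Follow position 14 under repeated in-shuffles:
14 → 8 → 17 → 14
It first returns after 3 in-shuffles.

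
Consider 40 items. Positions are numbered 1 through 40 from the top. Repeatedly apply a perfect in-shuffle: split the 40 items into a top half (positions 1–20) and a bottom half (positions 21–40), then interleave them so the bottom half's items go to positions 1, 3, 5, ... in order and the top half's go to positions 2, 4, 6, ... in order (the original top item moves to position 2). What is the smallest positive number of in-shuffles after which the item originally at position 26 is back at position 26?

Follow position 26 under repeated in-shuffles:
26 → 11 → 22 → 3 → 6 → 12 → 24 → 7 → 14 → 28 → 15 → 30 → 19 → 38 → 35 → 29 → 17 → 34 → 27 → 13 → 26
It first returns after 20 in-shuffles.

20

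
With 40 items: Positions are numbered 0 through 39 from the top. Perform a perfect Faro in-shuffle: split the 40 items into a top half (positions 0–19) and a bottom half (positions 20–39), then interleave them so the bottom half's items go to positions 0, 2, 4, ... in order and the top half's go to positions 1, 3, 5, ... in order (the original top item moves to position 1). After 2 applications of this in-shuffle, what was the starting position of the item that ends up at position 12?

33

Work backwards from position 12, undoing one in-shuffle at a time:
12 ← 26 ← 33
So the item now at position 12 started at position 33.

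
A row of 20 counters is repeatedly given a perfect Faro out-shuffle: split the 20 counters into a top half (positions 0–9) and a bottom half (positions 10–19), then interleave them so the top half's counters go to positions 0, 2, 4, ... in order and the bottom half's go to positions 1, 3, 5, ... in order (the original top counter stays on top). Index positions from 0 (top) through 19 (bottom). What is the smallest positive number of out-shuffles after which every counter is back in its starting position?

18

The out-shuffle permutes the 20 positions with cycle lengths [1, 1, 18].
Every counter is home exactly when every cycle has completed a whole number of laps, i.e. after lcm(1, 18) = 18 out-shuffles.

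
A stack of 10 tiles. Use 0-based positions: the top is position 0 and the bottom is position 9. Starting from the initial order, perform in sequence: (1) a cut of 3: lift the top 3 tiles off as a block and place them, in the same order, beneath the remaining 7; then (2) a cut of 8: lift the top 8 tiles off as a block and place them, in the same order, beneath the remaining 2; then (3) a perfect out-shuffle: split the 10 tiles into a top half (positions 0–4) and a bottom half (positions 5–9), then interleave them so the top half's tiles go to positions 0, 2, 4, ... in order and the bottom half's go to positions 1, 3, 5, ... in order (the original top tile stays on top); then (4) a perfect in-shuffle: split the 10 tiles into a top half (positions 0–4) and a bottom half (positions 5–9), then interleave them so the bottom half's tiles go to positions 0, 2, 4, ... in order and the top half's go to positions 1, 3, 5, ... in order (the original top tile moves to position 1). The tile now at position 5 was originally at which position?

2

Undo the operations in reverse order, starting from position 5:
  undo op 4 (in-shuffle, from top half): 5 ← 2
  undo op 3 (out-shuffle, from top half): 2 ← 1
  undo op 2 (cut 8): 1 ← 9
  undo op 1 (cut 3): 9 ← 2
So the tile at position 5 came from original position 2.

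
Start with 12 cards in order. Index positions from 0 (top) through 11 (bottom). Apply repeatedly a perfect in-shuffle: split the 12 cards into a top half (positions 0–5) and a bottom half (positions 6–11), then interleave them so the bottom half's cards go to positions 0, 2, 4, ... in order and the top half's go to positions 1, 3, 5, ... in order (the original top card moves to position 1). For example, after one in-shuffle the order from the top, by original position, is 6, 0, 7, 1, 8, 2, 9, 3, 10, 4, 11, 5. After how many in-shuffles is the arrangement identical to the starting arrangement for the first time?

12

The in-shuffle permutes the 12 positions with cycle lengths [12].
Every card is home exactly when every cycle has completed a whole number of laps, i.e. after lcm(12) = 12 in-shuffles.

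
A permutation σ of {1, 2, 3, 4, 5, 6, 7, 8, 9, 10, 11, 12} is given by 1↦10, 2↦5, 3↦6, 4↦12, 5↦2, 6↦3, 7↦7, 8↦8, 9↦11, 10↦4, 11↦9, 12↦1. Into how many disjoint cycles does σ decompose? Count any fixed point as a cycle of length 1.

6

Cycle decomposition: (1 10 4 12) (2 5) (3 6) (7) (8) (9 11).
6 cycles.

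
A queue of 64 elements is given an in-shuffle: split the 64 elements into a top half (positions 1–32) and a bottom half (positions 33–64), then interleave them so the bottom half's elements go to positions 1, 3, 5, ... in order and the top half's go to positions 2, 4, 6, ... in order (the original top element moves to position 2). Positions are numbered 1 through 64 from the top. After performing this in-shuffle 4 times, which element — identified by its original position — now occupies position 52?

52

Work backwards from position 52, undoing one in-shuffle at a time:
52 ← 26 ← 13 ← 39 ← 52
So the element now at position 52 started at position 52.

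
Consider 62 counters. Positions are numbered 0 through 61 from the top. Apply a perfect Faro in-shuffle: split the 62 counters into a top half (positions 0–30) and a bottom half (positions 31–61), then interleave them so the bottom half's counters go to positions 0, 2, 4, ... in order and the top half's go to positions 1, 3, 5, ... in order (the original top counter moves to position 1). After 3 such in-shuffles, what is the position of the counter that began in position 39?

Track the counter's position through each in-shuffle:
39 → 16 → 33 → 4

4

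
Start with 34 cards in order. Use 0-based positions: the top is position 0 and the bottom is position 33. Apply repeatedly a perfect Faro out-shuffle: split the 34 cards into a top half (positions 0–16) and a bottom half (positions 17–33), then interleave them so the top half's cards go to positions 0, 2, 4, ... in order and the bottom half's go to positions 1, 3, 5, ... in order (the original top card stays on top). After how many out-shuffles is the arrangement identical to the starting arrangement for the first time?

10

The out-shuffle permutes the 34 positions with cycle lengths [1, 1, 2, 10, 10, 10].
Every card is home exactly when every cycle has completed a whole number of laps, i.e. after lcm(1, 2, 10) = 10 out-shuffles.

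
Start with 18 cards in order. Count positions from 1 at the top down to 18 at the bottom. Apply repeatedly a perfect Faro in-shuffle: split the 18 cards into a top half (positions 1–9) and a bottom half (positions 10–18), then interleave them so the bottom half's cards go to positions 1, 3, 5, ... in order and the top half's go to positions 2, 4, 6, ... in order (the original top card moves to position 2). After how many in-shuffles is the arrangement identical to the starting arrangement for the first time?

The in-shuffle permutes the 18 positions with cycle lengths [18].
Every card is home exactly when every cycle has completed a whole number of laps, i.e. after lcm(18) = 18 in-shuffles.

18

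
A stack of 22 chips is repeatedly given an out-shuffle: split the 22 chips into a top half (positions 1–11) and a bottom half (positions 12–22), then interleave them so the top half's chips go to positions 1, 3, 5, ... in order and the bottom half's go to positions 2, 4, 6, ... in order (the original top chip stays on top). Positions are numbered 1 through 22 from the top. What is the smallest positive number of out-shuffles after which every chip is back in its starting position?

6

The out-shuffle permutes the 22 positions with cycle lengths [1, 1, 2, 3, 3, 6, 6].
Every chip is home exactly when every cycle has completed a whole number of laps, i.e. after lcm(1, 2, 3, 6) = 6 out-shuffles.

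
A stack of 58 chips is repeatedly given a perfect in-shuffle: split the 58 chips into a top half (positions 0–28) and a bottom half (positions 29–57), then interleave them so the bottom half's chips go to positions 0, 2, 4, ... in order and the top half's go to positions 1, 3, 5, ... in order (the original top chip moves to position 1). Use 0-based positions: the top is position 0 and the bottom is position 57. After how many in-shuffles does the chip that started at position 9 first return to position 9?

58

Follow position 9 under repeated in-shuffles:
9 → 19 → 39 → 20 → 41 → 24 → 49 → 40 → ... → 9 (length 58)
It first returns after 58 in-shuffles.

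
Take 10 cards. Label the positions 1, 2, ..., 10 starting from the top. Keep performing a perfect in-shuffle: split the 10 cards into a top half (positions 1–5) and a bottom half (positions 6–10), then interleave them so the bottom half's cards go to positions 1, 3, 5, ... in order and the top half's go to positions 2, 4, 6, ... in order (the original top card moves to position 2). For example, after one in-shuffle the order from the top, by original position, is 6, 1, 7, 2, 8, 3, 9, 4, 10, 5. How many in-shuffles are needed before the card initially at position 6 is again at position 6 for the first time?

10

Follow position 6 under repeated in-shuffles:
6 → 1 → 2 → 4 → 8 → 5 → 10 → 9 → 7 → 3 → 6
It first returns after 10 in-shuffles.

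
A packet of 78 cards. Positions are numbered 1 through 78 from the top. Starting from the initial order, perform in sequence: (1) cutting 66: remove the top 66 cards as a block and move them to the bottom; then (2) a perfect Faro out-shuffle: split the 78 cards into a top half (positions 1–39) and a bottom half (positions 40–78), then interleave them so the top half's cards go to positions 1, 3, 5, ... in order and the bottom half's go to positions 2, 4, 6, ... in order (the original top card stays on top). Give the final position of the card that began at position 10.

Track the card from position 10 forward through each operation:
  after op 1 (cut 66): 10 → 22
  after op 2 (out-shuffle): 22 → 43

43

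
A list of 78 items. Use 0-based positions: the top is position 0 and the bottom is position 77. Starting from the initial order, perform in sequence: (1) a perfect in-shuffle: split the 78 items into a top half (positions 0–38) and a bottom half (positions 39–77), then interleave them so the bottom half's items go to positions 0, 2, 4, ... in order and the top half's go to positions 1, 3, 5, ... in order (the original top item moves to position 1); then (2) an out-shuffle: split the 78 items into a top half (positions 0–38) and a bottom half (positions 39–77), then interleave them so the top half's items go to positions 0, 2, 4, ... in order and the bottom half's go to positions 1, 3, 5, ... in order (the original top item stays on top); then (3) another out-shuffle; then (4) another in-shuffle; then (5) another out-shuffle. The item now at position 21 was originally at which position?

42

Undo the operations in reverse order, starting from position 21:
  undo op 5 (out-shuffle, from bottom half): 21 ← 49
  undo op 4 (in-shuffle, from top half): 49 ← 24
  undo op 3 (out-shuffle, from top half): 24 ← 12
  undo op 2 (out-shuffle, from top half): 12 ← 6
  undo op 1 (in-shuffle, from bottom half): 6 ← 42
So the item at position 21 came from original position 42.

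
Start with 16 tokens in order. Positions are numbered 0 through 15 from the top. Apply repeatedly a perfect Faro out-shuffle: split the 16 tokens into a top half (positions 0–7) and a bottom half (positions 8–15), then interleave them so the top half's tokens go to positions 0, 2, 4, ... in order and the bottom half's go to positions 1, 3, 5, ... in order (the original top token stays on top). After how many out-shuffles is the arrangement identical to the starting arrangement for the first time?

4

The out-shuffle permutes the 16 positions with cycle lengths [1, 1, 2, 4, 4, 4].
Every token is home exactly when every cycle has completed a whole number of laps, i.e. after lcm(1, 2, 4) = 4 out-shuffles.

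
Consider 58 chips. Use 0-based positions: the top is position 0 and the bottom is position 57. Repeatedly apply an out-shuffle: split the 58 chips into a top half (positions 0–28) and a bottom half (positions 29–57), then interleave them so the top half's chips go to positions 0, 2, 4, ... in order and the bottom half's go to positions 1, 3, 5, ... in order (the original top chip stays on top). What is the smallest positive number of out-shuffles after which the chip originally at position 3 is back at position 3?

Follow position 3 under repeated out-shuffles:
3 → 6 → 12 → 24 → 48 → 39 → 21 → 42 → 27 → 54 → 51 → 45 → 33 → 9 → 18 → 36 → 15 → 30 → 3
It first returns after 18 out-shuffles.

18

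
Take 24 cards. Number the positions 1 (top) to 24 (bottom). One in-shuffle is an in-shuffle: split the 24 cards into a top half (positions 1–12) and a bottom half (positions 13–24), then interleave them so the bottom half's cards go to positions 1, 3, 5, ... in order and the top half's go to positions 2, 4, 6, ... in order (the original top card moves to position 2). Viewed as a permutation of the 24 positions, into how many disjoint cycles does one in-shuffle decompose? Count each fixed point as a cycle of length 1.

Trace each unvisited position around until it returns:
(1 2 4 8 16 7 ... len 20) (5 10 20 15)
2 cycles in total.

2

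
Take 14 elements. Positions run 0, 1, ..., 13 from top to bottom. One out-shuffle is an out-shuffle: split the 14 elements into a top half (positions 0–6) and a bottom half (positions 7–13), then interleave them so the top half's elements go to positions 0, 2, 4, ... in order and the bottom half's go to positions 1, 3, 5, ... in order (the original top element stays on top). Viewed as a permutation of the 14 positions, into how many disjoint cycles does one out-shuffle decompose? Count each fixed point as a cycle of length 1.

Trace each unvisited position around until it returns:
(0) (1 2 4 8 3 6 ... len 12) (13)
3 cycles in total.

3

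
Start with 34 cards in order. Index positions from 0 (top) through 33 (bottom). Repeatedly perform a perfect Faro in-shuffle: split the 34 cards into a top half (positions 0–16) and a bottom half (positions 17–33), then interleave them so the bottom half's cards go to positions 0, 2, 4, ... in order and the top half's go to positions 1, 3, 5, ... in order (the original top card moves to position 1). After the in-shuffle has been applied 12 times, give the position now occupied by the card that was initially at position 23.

Track the card's position through each in-shuffle:
23 → 12 → 25 → 16 → 33 → 32 → 30 → 26 → 18 → 2 → 5 → 11 → 23

23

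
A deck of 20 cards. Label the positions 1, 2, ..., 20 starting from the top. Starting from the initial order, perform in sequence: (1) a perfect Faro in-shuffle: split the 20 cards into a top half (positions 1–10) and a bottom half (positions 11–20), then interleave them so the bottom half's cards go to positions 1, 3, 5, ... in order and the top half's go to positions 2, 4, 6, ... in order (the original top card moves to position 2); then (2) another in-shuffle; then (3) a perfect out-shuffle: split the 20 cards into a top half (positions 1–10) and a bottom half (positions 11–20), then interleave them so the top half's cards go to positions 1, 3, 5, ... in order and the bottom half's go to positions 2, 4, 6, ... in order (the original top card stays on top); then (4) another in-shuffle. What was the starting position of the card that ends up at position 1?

12

Undo the operations in reverse order, starting from position 1:
  undo op 4 (in-shuffle, from bottom half): 1 ← 11
  undo op 3 (out-shuffle, from top half): 11 ← 6
  undo op 2 (in-shuffle, from top half): 6 ← 3
  undo op 1 (in-shuffle, from bottom half): 3 ← 12
So the card at position 1 came from original position 12.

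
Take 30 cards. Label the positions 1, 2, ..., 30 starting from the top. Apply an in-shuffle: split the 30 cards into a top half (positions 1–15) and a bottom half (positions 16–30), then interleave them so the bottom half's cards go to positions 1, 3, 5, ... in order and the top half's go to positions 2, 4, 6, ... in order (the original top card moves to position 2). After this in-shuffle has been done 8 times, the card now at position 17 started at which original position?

6

Work backwards from position 17, undoing one in-shuffle at a time:
17 ← 24 ← 12 ← 6 ← 3 ← 17 ← 24 ← 12 ← 6
So the card now at position 17 started at position 6.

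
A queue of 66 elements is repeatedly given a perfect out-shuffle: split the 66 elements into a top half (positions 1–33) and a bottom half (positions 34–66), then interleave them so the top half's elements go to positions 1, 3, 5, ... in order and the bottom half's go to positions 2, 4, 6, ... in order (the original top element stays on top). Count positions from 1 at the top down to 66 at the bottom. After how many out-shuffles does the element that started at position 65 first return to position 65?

Follow position 65 under repeated out-shuffles:
65 → 64 → 62 → 58 → 50 → 34 → 2 → 3 → 5 → 9 → 17 → 33 → 65
It first returns after 12 out-shuffles.

12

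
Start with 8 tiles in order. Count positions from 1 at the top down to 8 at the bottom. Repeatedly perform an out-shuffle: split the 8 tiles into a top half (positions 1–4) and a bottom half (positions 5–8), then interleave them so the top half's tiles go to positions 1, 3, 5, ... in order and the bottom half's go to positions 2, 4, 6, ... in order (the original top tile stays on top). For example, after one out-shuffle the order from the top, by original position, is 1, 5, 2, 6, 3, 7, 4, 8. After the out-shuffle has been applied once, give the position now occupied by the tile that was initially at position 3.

5

Track the tile's position through each out-shuffle:
3 → 5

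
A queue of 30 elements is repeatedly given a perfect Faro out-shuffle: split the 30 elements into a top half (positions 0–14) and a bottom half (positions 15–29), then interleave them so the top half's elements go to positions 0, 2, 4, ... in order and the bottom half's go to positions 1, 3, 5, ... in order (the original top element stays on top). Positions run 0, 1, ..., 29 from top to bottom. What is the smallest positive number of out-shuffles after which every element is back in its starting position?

28

The out-shuffle permutes the 30 positions with cycle lengths [1, 1, 28].
Every element is home exactly when every cycle has completed a whole number of laps, i.e. after lcm(1, 28) = 28 out-shuffles.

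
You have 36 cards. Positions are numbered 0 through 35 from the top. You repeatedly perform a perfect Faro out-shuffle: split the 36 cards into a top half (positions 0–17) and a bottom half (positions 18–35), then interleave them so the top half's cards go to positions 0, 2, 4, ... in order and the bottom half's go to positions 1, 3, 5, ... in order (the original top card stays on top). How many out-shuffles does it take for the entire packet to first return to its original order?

12

The out-shuffle permutes the 36 positions with cycle lengths [1, 1, 3, 3, 4, 12, 12].
Every card is home exactly when every cycle has completed a whole number of laps, i.e. after lcm(1, 3, 4, 12) = 12 out-shuffles.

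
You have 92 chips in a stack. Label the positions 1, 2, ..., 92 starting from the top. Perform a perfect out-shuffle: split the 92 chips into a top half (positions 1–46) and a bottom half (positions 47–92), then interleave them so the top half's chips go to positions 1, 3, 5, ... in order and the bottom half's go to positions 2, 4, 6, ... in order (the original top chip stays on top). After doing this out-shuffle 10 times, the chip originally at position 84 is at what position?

90

Track the chip's position through each out-shuffle:
84 → 76 → 60 → 28 → 55 → 18 → 35 → 69 → 46 → 91 → 90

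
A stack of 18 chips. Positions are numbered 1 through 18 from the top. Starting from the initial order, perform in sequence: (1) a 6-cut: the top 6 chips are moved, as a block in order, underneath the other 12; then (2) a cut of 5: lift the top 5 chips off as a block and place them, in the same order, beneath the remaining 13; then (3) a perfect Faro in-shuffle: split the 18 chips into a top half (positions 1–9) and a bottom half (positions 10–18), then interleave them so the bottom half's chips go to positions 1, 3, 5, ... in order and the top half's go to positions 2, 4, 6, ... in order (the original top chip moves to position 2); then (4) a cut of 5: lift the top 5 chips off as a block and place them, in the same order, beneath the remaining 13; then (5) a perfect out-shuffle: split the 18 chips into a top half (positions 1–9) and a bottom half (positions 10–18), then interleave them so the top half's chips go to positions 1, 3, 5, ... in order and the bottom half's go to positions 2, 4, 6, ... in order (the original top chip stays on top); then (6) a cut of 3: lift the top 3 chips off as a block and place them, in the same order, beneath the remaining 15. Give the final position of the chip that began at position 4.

11

Track the chip from position 4 forward through each operation:
  after op 1 (cut 6): 4 → 16
  after op 2 (cut 5): 16 → 11
  after op 3 (in-shuffle): 11 → 3
  after op 4 (cut 5): 3 → 16
  after op 5 (out-shuffle): 16 → 14
  after op 6 (cut 3): 14 → 11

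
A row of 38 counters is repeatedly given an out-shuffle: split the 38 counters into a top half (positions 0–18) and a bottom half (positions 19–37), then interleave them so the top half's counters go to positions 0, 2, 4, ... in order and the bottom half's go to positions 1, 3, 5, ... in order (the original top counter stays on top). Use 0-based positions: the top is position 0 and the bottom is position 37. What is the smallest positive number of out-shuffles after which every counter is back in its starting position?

The out-shuffle permutes the 38 positions with cycle lengths [1, 1, 36].
Every counter is home exactly when every cycle has completed a whole number of laps, i.e. after lcm(1, 36) = 36 out-shuffles.

36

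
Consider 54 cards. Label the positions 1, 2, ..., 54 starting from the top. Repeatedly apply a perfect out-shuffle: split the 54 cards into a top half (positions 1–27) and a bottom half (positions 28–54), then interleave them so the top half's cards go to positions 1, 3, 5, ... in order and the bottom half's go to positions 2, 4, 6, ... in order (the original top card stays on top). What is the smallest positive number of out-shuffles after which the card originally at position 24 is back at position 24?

52

Follow position 24 under repeated out-shuffles:
24 → 47 → 40 → 26 → 51 → 48 → 42 → 30 → ... → 24 (length 52)
It first returns after 52 out-shuffles.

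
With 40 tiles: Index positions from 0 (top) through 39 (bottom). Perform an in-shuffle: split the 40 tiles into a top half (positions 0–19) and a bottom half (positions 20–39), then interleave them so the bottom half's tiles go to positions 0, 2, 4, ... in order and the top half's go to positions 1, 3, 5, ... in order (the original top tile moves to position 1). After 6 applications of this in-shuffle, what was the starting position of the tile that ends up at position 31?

20

Work backwards from position 31, undoing one in-shuffle at a time:
31 ← 15 ← 7 ← 3 ← 1 ← 0 ← 20
So the tile now at position 31 started at position 20.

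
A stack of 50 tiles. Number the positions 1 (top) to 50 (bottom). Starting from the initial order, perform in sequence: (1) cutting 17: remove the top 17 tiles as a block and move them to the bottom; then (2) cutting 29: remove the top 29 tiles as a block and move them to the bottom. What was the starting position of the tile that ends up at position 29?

25

Undo the operations in reverse order, starting from position 29:
  undo op 2 (cut 29): 29 ← 8
  undo op 1 (cut 17): 8 ← 25
So the tile at position 29 came from original position 25.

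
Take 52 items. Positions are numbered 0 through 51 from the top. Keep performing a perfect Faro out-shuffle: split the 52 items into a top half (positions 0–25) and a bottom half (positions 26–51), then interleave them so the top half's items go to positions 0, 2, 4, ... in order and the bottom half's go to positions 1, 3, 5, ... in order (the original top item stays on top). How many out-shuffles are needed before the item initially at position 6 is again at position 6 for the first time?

Follow position 6 under repeated out-shuffles:
6 → 12 → 24 → 48 → 45 → 39 → 27 → 3 → 6
It first returns after 8 out-shuffles.

8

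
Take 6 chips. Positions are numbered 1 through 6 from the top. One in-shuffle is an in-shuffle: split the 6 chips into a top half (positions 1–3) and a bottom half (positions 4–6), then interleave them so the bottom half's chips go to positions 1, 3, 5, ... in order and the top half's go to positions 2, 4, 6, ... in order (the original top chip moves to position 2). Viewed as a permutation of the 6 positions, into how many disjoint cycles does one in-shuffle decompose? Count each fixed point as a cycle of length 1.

2

Trace each unvisited position around until it returns:
(1 2 4) (3 6 5)
2 cycles in total.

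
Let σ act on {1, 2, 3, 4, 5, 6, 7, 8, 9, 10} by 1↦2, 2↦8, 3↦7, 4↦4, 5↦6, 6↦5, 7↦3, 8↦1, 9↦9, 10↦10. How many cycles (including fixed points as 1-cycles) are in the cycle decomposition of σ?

Cycle decomposition: (1 2 8) (3 7) (4) (5 6) (9) (10).
6 cycles.

6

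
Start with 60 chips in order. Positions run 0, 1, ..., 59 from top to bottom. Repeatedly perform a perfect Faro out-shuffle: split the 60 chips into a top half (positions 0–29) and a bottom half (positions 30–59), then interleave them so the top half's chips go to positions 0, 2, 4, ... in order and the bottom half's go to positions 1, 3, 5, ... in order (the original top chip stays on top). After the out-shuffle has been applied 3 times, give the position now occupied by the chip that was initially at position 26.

Track the chip's position through each out-shuffle:
26 → 52 → 45 → 31

31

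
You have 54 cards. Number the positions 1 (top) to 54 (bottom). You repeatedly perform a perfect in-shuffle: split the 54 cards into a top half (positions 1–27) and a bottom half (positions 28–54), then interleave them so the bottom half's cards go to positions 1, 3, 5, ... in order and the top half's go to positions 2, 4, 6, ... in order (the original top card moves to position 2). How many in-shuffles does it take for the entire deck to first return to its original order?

The in-shuffle permutes the 54 positions with cycle lengths [4, 10, 20, 20].
Every card is home exactly when every cycle has completed a whole number of laps, i.e. after lcm(4, 10, 20) = 20 in-shuffles.

20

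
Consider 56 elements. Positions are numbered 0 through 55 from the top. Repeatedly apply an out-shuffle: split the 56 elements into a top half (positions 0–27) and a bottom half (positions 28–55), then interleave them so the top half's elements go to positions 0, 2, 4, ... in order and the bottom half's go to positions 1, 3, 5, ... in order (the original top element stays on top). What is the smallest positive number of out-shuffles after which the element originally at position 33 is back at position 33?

4

Follow position 33 under repeated out-shuffles:
33 → 11 → 22 → 44 → 33
It first returns after 4 out-shuffles.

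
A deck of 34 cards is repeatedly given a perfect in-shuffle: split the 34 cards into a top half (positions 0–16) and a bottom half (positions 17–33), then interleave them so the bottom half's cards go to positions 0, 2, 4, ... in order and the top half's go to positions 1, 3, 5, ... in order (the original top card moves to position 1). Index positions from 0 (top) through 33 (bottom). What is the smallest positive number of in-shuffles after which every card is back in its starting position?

12

The in-shuffle permutes the 34 positions with cycle lengths [3, 3, 4, 12, 12].
Every card is home exactly when every cycle has completed a whole number of laps, i.e. after lcm(3, 4, 12) = 12 in-shuffles.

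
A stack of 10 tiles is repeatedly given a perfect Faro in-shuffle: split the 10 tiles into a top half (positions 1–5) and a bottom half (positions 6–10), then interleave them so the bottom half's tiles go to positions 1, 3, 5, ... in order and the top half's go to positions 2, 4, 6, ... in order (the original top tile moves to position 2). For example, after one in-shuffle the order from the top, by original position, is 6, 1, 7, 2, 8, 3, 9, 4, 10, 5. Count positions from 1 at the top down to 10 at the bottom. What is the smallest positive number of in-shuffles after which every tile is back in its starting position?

10

The in-shuffle permutes the 10 positions with cycle lengths [10].
Every tile is home exactly when every cycle has completed a whole number of laps, i.e. after lcm(10) = 10 in-shuffles.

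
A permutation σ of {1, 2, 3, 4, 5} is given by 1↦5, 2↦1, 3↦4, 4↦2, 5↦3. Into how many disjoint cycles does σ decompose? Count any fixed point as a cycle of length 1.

Cycle decomposition: (1 5 3 4 2).
1 cycle.

1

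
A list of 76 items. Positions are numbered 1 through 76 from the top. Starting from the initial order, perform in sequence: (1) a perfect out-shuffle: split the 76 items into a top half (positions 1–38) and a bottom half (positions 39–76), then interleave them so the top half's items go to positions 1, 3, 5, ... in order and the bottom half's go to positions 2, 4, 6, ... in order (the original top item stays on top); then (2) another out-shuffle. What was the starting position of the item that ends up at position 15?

Undo the operations in reverse order, starting from position 15:
  undo op 2 (out-shuffle, from top half): 15 ← 8
  undo op 1 (out-shuffle, from bottom half): 8 ← 42
So the item at position 15 came from original position 42.

42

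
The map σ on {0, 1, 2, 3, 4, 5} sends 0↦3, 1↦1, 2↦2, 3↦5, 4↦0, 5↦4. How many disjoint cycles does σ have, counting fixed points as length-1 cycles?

3

Cycle decomposition: (0 3 5 4) (1) (2).
3 cycles.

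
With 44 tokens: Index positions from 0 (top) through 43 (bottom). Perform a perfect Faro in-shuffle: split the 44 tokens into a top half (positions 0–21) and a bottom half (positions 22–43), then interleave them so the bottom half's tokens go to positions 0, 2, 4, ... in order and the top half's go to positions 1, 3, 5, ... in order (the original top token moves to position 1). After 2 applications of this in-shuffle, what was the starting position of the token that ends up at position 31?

Work backwards from position 31, undoing one in-shuffle at a time:
31 ← 15 ← 7
So the token now at position 31 started at position 7.

7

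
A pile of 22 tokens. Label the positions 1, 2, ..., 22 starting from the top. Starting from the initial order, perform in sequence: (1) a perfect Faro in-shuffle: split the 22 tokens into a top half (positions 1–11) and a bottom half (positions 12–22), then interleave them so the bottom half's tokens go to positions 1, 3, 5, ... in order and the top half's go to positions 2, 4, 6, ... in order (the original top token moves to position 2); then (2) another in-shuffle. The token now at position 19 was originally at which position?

22

Undo the operations in reverse order, starting from position 19:
  undo op 2 (in-shuffle, from bottom half): 19 ← 21
  undo op 1 (in-shuffle, from bottom half): 21 ← 22
So the token at position 19 came from original position 22.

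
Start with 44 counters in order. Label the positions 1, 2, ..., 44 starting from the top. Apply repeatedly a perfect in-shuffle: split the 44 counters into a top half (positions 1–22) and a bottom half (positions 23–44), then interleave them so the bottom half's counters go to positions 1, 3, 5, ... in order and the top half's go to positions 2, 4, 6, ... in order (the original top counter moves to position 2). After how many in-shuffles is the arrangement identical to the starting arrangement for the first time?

The in-shuffle permutes the 44 positions with cycle lengths [2, 4, 4, 4, 6, 12, 12].
Every counter is home exactly when every cycle has completed a whole number of laps, i.e. after lcm(2, 4, 6, 12) = 12 in-shuffles.

12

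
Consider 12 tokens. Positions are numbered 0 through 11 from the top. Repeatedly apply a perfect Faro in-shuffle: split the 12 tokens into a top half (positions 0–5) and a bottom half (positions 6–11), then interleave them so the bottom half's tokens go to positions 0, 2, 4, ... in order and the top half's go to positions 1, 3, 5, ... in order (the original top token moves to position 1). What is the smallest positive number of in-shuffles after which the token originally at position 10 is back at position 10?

Follow position 10 under repeated in-shuffles:
10 → 8 → 4 → 9 → 6 → 0 → 1 → 3 → 7 → 2 → 5 → 11 → 10
It first returns after 12 in-shuffles.

12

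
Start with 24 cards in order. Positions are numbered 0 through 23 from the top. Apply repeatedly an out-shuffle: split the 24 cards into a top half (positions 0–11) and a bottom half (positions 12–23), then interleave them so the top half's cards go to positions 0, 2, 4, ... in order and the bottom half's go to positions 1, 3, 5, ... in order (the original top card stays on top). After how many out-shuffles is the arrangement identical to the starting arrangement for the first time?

11

The out-shuffle permutes the 24 positions with cycle lengths [1, 1, 11, 11].
Every card is home exactly when every cycle has completed a whole number of laps, i.e. after lcm(1, 11) = 11 out-shuffles.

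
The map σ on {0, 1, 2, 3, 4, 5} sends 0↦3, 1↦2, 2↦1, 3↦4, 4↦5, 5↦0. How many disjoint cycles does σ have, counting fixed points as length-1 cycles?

Cycle decomposition: (0 3 4 5) (1 2).
2 cycles.

2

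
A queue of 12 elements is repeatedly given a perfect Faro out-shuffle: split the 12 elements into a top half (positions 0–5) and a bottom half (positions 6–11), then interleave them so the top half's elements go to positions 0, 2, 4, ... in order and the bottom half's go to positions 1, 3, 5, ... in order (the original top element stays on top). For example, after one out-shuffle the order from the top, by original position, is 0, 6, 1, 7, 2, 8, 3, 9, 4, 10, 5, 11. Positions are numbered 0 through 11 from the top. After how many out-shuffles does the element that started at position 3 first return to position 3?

Follow position 3 under repeated out-shuffles:
3 → 6 → 1 → 2 → 4 → 8 → 5 → 10 → 9 → 7 → 3
It first returns after 10 out-shuffles.

10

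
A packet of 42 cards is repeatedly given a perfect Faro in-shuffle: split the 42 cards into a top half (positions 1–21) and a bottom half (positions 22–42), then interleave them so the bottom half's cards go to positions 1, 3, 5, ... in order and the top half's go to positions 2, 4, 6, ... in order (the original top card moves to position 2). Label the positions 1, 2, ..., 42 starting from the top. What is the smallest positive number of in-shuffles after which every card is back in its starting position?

14

The in-shuffle permutes the 42 positions with cycle lengths [14, 14, 14].
Every card is home exactly when every cycle has completed a whole number of laps, i.e. after lcm(14) = 14 in-shuffles.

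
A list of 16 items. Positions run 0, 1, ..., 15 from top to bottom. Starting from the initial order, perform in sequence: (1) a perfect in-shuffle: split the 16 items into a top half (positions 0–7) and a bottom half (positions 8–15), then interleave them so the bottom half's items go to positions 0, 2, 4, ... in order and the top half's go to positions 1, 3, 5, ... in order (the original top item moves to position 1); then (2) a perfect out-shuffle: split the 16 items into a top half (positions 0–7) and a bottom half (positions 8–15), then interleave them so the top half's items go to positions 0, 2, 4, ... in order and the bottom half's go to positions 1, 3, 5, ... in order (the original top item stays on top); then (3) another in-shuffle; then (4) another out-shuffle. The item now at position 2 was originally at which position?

Undo the operations in reverse order, starting from position 2:
  undo op 4 (out-shuffle, from top half): 2 ← 1
  undo op 3 (in-shuffle, from top half): 1 ← 0
  undo op 2 (out-shuffle, from top half): 0 ← 0
  undo op 1 (in-shuffle, from bottom half): 0 ← 8
So the item at position 2 came from original position 8.

8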